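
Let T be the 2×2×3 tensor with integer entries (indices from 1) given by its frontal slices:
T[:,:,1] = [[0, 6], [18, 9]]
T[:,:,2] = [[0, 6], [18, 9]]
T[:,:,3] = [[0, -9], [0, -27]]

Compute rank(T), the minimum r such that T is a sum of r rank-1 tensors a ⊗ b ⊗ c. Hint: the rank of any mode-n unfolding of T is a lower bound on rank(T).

Lower bound: the mode-1 unfolding of T (rows indexed by i, columns by (j,k) = (1,1), (1,2), (1,3), (2,1), (2,2), (2,3)) is [[0, 0, 0, 6, 6, -9], [18, 18, 0, 9, 9, -27]].
There the 2×2 minor on rows i ∈ {1, 2}, columns (j,k) ∈ {(1,1), (2,1)} is det [[0, 6], [18, 9]] = -108 ≠ 0, so this unfolding has rank ≥ 2; CP rank is at least every unfolding rank, so rank(T) ≥ 2. (Flattening ranks never certify an upper bound on CP rank; for that we must actually write T with 2 rank-1 terms.)
Upper bound — finding two terms. Write S_k = T[:,:,k] for the frontal slices: S₁ = [[0, 6], [18, 9]], S₂ = [[0, 6], [18, 9]], S₃ = [[0, -9], [0, -27]].
If T = a₁ ⊗ b₁ ⊗ c₁ + a₂ ⊗ b₂ ⊗ c₂ then each S_k = c₁[k]·a₁b₁ᵀ + c₂[k]·a₂b₂ᵀ. S₁ and S₃ are linearly independent, so a₁b₁ᵀ and a₂b₂ᵀ must span the same plane of matrices: they are the rank-1 matrices of the form x·S₁ + y·S₃.
det(x·S₁ + y·S₃) is −108·x² + 162·xy = (-54)·(2·x − 3·y)(x), vanishing at (x:y) = (3:2) and (0:1).
M₁ = 3·S₁ + 2·S₃ = [[0, 0], [54, -27]] = 27·[0, 1][2, -1]ᵀ and M₂ = S₃ = [[0, -9], [0, -27]] = (-9)·[1, 3][0, 1]ᵀ, so take a₁ = [0, 1], b₁ = [2, -1], a₂ = [1, 3], b₂ = [0, 1].
Each slice is an integer combination of E₁ = a₁b₁ᵀ and E₂ = a₂b₂ᵀ: S₁ = 9·E₁ + 6·E₂, S₂ = 9·E₁ + 6·E₂, S₃ = −9·E₂; reading off coefficients, c₁ = [9, 9, 0] and c₂ = [6, 6, -9].
Hence T = [0, 1] ⊗ [2, -1] ⊗ [9, 9, 0] + [1, 3] ⊗ [0, 1] ⊗ [6, 6, -9], so rank(T) ≤ 2.
These bounds meet, so rank(T) = 2.

2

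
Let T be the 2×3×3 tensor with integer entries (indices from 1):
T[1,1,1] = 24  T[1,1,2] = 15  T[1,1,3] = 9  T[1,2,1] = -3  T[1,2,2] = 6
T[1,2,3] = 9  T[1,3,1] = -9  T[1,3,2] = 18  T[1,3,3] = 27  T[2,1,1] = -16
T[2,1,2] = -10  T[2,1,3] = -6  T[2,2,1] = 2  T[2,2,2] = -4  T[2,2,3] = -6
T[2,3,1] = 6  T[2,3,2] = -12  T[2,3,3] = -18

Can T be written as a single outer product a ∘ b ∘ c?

The mode-3 unfolding of T (rows indexed by k, columns by (i,j) = (1,1), (1,2), (1,3), (2,1), (2,2), (2,3)) is [[24, -3, -9, -16, 2, 6], [15, 6, 18, -10, -4, -12], [9, 9, 27, -6, -6, -18]].
There the 2×2 minor on rows k ∈ {1, 2}, columns (i,j) ∈ {(1,1), (1,2)} is det [[24, -3], [15, 6]] = 189 ≠ 0, so this unfolding has rank ≥ 2; CP rank is at least every unfolding rank, so rank(T) ≥ 2.
In particular rank(T) ≥ 2 > 1, so T is not rank-1.

No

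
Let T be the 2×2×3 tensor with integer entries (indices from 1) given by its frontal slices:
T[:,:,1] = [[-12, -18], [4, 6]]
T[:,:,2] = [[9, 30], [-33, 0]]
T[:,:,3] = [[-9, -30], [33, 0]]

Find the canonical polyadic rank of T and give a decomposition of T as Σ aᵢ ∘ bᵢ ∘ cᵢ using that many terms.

rank(T) = 2

Lower bound: in the mode-2 unfolding of T (rows indexed by j, columns by (i,k)) the 2×2 minor on rows j ∈ {1, 2}, columns (i,k) ∈ {(1,1), (1,2)} is det [[-12, 9], [-18, 30]] = -198 ≠ 0, so that unfolding has rank ≥ 2 and hence rank(T) ≥ 2 (CP rank is at least every unfolding rank, though it can be larger).
Upper bound: with S_k = T[:,:,k], the two rank-1 terms a₁b₁ᵀ, a₂b₂ᵀ are the rank-1 members of the pencil x·S₁ + y·S₂.
det(x·S₁ + y·S₂) is −660·xy + 990·y² = (-330)·(2·x − 3·y)(y), vanishing at (x:y) = (3:2) and (1:0).
M₁ = 3·S₁ + 2·S₂ = [[-18, 6], [-54, 18]] = (-6)·(1, 3)(3, -1)ᵀ and M₂ = S₁ = [[-12, -18], [4, 6]] = (-2)·(3, -1)(2, 3)ᵀ, so take a₁ = (1, 3), b₁ = (3, -1), a₂ = (3, -1), b₂ = (2, 3).
Each slice is an integer combination of E₁ = a₁b₁ᵀ and E₂ = a₂b₂ᵀ: S₁ = −2·E₂, S₂ = −3·E₁ + 3·E₂, S₃ = 3·E₁ − 3·E₂; reading off coefficients, c₁ = (0, -3, 3) and c₂ = (-2, 3, -3).
Hence T = (1, 3) ∘ (3, -1) ∘ (0, -3, 3) + (3, -1) ∘ (2, 3) ∘ (-2, 3, -3), so rank(T) ≤ 2.
These bounds meet, so rank(T) = 2.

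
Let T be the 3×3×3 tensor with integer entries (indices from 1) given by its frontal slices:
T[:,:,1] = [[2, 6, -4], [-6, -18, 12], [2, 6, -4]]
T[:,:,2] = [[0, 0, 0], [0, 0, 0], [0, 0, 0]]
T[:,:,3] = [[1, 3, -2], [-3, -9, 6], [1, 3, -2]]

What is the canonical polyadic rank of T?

Lower bound: T ≠ 0 (e.g. T[1,1,1] = 2), so rank(T) ≥ 1.
Upper bound: if T = a (x) b (x) c then every fibre of T is a multiple of the corresponding factor, so read the factors off the fibres through the nonzero entry T[1,1,1] = 2.
The mode-1 fibre T[:,1,1] = [2, -6, 2] gives a = [1, -3, 1] (primitive direction); the mode-2 fibre T[1,:,1] = [2, 6, -4] gives b = [1, 3, -2]; then c[k] = T[1,1,k] / (a[1]·b[1]) = [2, 0, 1] / 1 = [2, 0, 1].
Expanding [1, -3, 1] (x) [1, 3, -2] (x) [2, 0, 1] reproduces all 27 entries of T, so T = [1, -3, 1] (x) [1, 3, -2] (x) [2, 0, 1] and rank(T) ≤ 1.
These bounds meet, so rank(T) = 1.

1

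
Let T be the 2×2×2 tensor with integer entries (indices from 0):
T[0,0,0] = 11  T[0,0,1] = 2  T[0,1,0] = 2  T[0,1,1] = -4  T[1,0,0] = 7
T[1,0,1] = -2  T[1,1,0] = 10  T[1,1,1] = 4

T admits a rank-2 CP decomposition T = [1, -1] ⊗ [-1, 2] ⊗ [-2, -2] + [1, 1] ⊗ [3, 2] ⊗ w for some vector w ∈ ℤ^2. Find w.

Subtract the known terms from T to get the rank-1 residual R = [1, 1] ⊗ [3, 2] ⊗ w, so R[i,j,k] = a[i]·b[j]·w[k]. Pick indices with nonzero a[0]·b[0] = (1)·(3) = 3. Only the fibre through (0,0,·) is needed: R[0,0,:] = T[0,0,:] − Σₗ aₗ[0]bₗ[0]cₗ = [11, 2] − (1)·(-1)·[-2, -2] = [9, 0]. Then w[k] = R[0,0,k] / 3 for each k, giving w = [9, 0] / 3 = [3, 0].

w = [3, 0]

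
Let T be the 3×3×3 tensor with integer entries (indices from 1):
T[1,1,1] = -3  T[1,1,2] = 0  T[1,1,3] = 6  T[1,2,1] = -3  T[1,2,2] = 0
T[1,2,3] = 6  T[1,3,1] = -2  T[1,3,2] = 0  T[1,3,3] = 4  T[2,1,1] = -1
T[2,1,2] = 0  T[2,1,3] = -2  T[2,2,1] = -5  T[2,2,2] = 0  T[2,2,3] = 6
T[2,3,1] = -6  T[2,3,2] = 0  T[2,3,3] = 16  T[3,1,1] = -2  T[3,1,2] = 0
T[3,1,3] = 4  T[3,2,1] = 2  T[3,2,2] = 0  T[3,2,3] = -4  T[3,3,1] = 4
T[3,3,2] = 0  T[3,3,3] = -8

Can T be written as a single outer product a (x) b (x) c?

The mode-1 unfolding of T (rows indexed by i, columns by (j,k) = (1,1), (1,2), (1,3), (2,1), (2,2), (2,3), (3,1), (3,2), (3,3)) is [[-3, 0, 6, -3, 0, 6, -2, 0, 4], [-1, 0, -2, -5, 0, 6, -6, 0, 16], [-2, 0, 4, 2, 0, -4, 4, 0, -8]].
There the 3×3 minor on rows i ∈ {1, 2, 3}, columns (j,k) ∈ {(1,1), (1,3), (2,1)} is det [[-3, 6, -3], [-1, -2, -5], [-2, 4, 2]] = 48 ≠ 0, so this unfolding has rank ≥ 3; CP rank is at least every unfolding rank, so rank(T) ≥ 3.
In particular rank(T) ≥ 3 > 1, so T is not rank-1.

No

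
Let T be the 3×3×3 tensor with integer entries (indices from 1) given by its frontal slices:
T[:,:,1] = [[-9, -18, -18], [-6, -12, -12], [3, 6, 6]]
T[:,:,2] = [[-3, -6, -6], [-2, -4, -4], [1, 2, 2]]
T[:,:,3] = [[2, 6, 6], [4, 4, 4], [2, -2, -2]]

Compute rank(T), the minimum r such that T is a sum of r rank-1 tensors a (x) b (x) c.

Lower bound: the mode-3 unfolding of T (rows indexed by k, columns by (i,j) = (1,1), (1,2), (1,3), (2,1), (2,2), (2,3), (3,1), (3,2), (3,3)) is [[-9, -18, -18, -6, -12, -12, 3, 6, 6], [-3, -6, -6, -2, -4, -4, 1, 2, 2], [2, 6, 6, 4, 4, 4, 2, -2, -2]].
There the 2×2 minor on rows k ∈ {1, 3}, columns (i,j) ∈ {(1,1), (1,2)} is det [[-9, -18], [2, 6]] = -18 ≠ 0, so this unfolding has rank ≥ 2; CP rank is at least every unfolding rank, so rank(T) ≥ 2. (Unfolding ranks only ever bound the CP rank from below — rank(T) can be strictly larger than all of them — so the matching upper bound has to come from an explicit 2-term decomposition.)
Upper bound — finding two terms. Write S_k = T[:,:,k] for the frontal slices: S₁ = [[-9, -18, -18], [-6, -12, -12], [3, 6, 6]], S₂ = [[-3, -6, -6], [-2, -4, -4], [1, 2, 2]], S₃ = [[2, 6, 6], [4, 4, 4], [2, -2, -2]].
If T = a₁ (x) b₁ (x) c₁ + a₂ (x) b₂ (x) c₂ then each S_k = c₁[k]·a₁b₁ᵀ + c₂[k]·a₂b₂ᵀ. S₁ and S₃ are linearly independent, so a₁b₁ᵀ and a₂b₂ᵀ must span the same plane of matrices: they are the rank-1 matrices of the form x·S₁ + y·S₃.
The 2×2 minor of x·S₁ + y·S₃ on rows {1,2}, columns {1,2} is 48·xy − 16·y² = 16·(3·x − y)(y), vanishing at (x:y) = (1:3) and (1:0).
M₁ = S₁ + 3·S₃ = [[-3, 0, 0], [6, 0, 0], [9, 0, 0]] = (-3)·(1, -2, -3)(1, 0, 0)ᵀ and M₂ = S₁ = [[-9, -18, -18], [-6, -12, -12], [3, 6, 6]] = (-3)·(3, 2, -1)(1, 2, 2)ᵀ, so take a₁ = (1, -2, -3), b₁ = (1, 0, 0), a₂ = (3, 2, -1), b₂ = (1, 2, 2).
Each slice is an integer combination of E₁ = a₁b₁ᵀ and E₂ = a₂b₂ᵀ: S₁ = −3·E₂, S₂ = −E₂, S₃ = −E₁ + E₂; reading off coefficients, c₁ = (0, 0, -1) and c₂ = (-3, -1, 1).
Hence T = (1, -2, -3) (x) (1, 0, 0) (x) (0, 0, -1) + (3, 2, -1) (x) (1, 2, 2) (x) (-3, -1, 1), so rank(T) ≤ 2.
These bounds meet, so rank(T) = 2.
Check entry T[2,2,2] = -4: (-2)·(0)·(0) + (2)·(2)·(-1) = -4.

2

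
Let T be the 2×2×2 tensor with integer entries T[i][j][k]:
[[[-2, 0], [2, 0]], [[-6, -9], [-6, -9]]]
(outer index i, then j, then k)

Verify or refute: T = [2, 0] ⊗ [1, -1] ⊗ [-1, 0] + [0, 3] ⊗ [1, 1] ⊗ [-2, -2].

No

Reconstruct entry (1,0,1) from the claimed factors: Σₗ aₗ[1]bₗ[0]cₗ[1] = (0)·(1)·(0) + (3)·(1)·(-2) = -6, but T[1,0,1] = -9. The claim is false.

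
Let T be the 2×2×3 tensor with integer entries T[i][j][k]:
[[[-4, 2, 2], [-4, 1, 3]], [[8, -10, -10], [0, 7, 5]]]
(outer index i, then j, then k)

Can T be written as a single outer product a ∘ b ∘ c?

No

The mode-3 unfolding of T (rows indexed by k, columns by (i,j) = (0,0), (0,1), (1,0), (1,1)) is [[-4, -4, 8, 0], [2, 1, -10, 7], [2, 3, -10, 5]].
There the 3×3 minor on rows k ∈ {0, 1, 2}, columns (i,j) ∈ {(0,0), (0,1), (1,0)} is det [[-4, -4, 8], [2, 1, -10], [2, 3, -10]] = -48 ≠ 0, so this unfolding has rank ≥ 3; CP rank is at least every unfolding rank, so rank(T) ≥ 3.
In particular rank(T) ≥ 3 > 1, so T is not rank-1.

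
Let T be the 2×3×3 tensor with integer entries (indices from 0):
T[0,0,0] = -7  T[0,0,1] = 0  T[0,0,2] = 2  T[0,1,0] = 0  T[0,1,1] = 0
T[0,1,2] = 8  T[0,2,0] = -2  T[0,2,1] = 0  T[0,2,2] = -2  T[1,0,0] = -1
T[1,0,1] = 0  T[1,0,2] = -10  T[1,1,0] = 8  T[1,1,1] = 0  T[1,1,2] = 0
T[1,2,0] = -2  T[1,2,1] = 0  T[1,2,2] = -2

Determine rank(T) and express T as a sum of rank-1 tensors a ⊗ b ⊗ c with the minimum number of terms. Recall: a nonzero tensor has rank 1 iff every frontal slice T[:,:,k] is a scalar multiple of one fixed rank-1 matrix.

rank(T) = 3

Lower bound: in the mode-2 unfolding of T (rows indexed by j, columns by (i,k)) the 3×3 minor on rows j ∈ {0, 1, 2}, columns (i,k) ∈ {(0,0), (0,2), (1,0)} is det [[-7, 2, -1], [0, 8, 8], [-2, -2, -2]] = -48 ≠ 0, so that unfolding has rank ≥ 3 and hence rank(T) ≥ 3 (CP rank is at least every unfolding rank, though it can be larger).
Upper bound: T is a sum of 3 rank-1 terms, T = [1, -1] ⊗ [1, 0, 0] ⊗ [1, 0, 2] + [1, -1] ⊗ [1, 1, 0] ⊗ [-4, 0, 4] + [1, 1] ⊗ [2, -2, 1] ⊗ [-2, 0, -2] (written with every a and b primitive with positive leading entry and the scale carried by c; CP decompositions are not unique, and this one is verified by expanding entrywise), so rank(T) ≤ 3.
These bounds meet, so rank(T) = 3.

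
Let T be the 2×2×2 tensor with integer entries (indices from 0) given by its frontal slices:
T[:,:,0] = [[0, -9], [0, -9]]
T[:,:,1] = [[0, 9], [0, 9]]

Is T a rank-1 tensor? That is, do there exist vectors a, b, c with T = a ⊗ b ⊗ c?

If T = a ⊗ b ⊗ c then every fibre of T is a multiple of the corresponding factor, so read the factors off the fibres through the nonzero entry T[0,1,0] = -9.
The mode-1 fibre T[:,1,0] = [-9, -9] gives a = (1, 1) (primitive direction); the mode-2 fibre T[0,:,0] = [0, -9] gives b = (0, 1); then c[k] = T[0,1,k] / (a[0]·b[1]) = [-9, 9] / 1 = (-9, 9).
Expanding (1, 1) ⊗ (0, 1) ⊗ (-9, 9) reproduces all 8 entries of T, so T = (1, 1) ⊗ (0, 1) ⊗ (-9, 9) and rank(T) ≤ 1.
Equivalently every frontal slice T[:,:,k] is c[k] times the rank-1 matrix (1, 1) ⊗ (0, 1). So T has rank 1 (it is nonzero).

Yes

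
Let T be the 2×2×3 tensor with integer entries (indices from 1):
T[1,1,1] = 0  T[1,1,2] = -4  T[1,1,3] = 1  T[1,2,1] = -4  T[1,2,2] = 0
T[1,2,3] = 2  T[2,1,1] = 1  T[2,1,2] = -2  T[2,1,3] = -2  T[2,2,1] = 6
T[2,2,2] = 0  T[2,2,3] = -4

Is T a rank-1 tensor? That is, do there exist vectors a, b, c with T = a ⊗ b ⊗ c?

No

The mode-3 unfolding of T (rows indexed by k, columns by (i,j) = (1,1), (1,2), (2,1), (2,2)) is [[0, -4, 1, 6], [-4, 0, -2, 0], [1, 2, -2, -4]].
There the 3×3 minor on rows k ∈ {1, 2, 3}, columns (i,j) ∈ {(1,1), (1,2), (2,1)} is det [[0, -4, 1], [-4, 0, -2], [1, 2, -2]] = 32 ≠ 0, so this unfolding has rank ≥ 3; CP rank is at least every unfolding rank, so rank(T) ≥ 3.
In particular rank(T) ≥ 3 > 1, so T is not rank-1.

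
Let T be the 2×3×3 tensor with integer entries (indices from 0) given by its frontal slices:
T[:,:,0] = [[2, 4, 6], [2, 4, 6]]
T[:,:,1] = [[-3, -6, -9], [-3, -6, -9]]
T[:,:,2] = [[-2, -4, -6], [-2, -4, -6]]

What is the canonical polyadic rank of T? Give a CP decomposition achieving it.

rank(T) = 1

Lower bound: T ≠ 0 (e.g. T[0,0,0] = 2), so rank(T) ≥ 1.
Upper bound: if T = a (x) b (x) c then every fibre of T is a multiple of the corresponding factor, so read the factors off the fibres through the nonzero entry T[0,0,0] = 2.
The mode-1 fibre T[:,0,0] = [2, 2] gives a = [1, 1] (primitive direction); the mode-2 fibre T[0,:,0] = [2, 4, 6] gives b = [1, 2, 3]; then c[k] = T[0,0,k] / (a[0]·b[0]) = [2, -3, -2] / 1 = [2, -3, -2].
Expanding [1, 1] (x) [1, 2, 3] (x) [2, -3, -2] reproduces all 18 entries of T, so T = [1, 1] (x) [1, 2, 3] (x) [2, -3, -2] and rank(T) ≤ 1.
These bounds meet, so rank(T) = 1.
Check entry T[0,2,1] = -9: (1)·(3)·(-3) = -9.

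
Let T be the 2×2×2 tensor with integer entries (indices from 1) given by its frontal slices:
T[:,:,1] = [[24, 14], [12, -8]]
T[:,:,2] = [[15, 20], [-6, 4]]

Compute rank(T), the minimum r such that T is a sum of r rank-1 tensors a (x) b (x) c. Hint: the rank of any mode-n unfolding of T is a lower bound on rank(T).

2

Lower bound: the mode-2 unfolding of T (rows indexed by j, columns by (i,k) = (1,1), (1,2), (2,1), (2,2)) is [[24, 15, 12, -6], [14, 20, -8, 4]].
There the 2×2 minor on rows j ∈ {1, 2}, columns (i,k) ∈ {(1,1), (1,2)} is det [[24, 15], [14, 20]] = 270 ≠ 0, so this unfolding has rank ≥ 2; CP rank is at least every unfolding rank, so rank(T) ≥ 2. (Unfolding ranks only ever bound the CP rank from below — rank(T) can be strictly larger than all of them — so the matching upper bound has to come from an explicit 2-term decomposition.)
Upper bound — finding two terms. Write S_k = T[:,:,k] for the frontal slices: S₁ = [[24, 14], [12, -8]], S₂ = [[15, 20], [-6, 4]].
If T = a₁ (x) b₁ (x) c₁ + a₂ (x) b₂ (x) c₂ then each S_k = c₁[k]·a₁b₁ᵀ + c₂[k]·a₂b₂ᵀ. S₁ and S₂ are linearly independent, so a₁b₁ᵀ and a₂b₂ᵀ must span the same plane of matrices: they are the rank-1 matrices of the form x·S₁ + y·S₂.
det(x·S₁ + y·S₂) is −360·x² − 180·xy + 180·y² = (-180)·(2·x − y)(x + y), vanishing at (x:y) = (1:2) and (1:-1).
M₁ = S₁ + 2·S₂ = [[54, 54], [0, 0]] = 54·[1, 0][1, 1]ᵀ and M₂ = S₁ − S₂ = [[9, -6], [18, -12]] = 3·[1, 2][3, -2]ᵀ, so take a₁ = [1, 0], b₁ = [1, 1], a₂ = [1, 2], b₂ = [3, -2].
Each slice is an integer combination of E₁ = a₁b₁ᵀ and E₂ = a₂b₂ᵀ: S₁ = 18·E₁ + 2·E₂, S₂ = 18·E₁ − E₂; reading off coefficients, c₁ = [18, 18] and c₂ = [2, -1].
Hence T = [1, 0] (x) [1, 1] (x) [18, 18] + [1, 2] (x) [3, -2] (x) [2, -1], so rank(T) ≤ 2.
These bounds meet, so rank(T) = 2.
Check entry T[2,1,2] = -6: (0)·(1)·(18) + (2)·(3)·(-1) = -6.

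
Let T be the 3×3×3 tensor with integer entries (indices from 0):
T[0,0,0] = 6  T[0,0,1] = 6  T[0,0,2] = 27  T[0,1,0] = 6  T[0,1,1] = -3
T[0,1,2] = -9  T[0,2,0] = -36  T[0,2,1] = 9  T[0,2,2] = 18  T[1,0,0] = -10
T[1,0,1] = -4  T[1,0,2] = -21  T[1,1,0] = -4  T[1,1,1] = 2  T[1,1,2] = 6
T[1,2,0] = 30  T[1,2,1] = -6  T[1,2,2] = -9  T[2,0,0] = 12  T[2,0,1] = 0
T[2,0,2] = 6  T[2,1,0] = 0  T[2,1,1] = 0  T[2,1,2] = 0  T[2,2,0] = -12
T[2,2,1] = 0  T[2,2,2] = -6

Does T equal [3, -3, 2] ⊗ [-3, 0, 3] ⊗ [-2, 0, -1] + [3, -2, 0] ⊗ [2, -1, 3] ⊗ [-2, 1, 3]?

Reconstruct entrywise from the claimed factors. For example, T[0,1,0] = 6 and Σₗ aₗ[0]bₗ[1]cₗ[0] = (3)·(0)·(-2) + (3)·(-1)·(-2) = 6; checking all 27 entries, every one matches. The claim holds.

Yes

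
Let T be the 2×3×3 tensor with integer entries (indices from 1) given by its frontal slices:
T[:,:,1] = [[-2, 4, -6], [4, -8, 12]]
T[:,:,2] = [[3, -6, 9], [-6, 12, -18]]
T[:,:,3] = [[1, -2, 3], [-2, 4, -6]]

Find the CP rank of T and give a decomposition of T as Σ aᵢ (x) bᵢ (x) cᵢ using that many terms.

Lower bound: T ≠ 0 (e.g. T[1,1,1] = -2), so rank(T) ≥ 1.
Upper bound: if T = a (x) b (x) c then every fibre of T is a multiple of the corresponding factor, so read the factors off the fibres through the nonzero entry T[1,1,1] = -2.
The mode-1 fibre T[:,1,1] = [-2, 4] gives a = [1, -2] (primitive direction); the mode-2 fibre T[1,:,1] = [-2, 4, -6] gives b = [1, -2, 3]; then c[k] = T[1,1,k] / (a[1]·b[1]) = [-2, 3, 1] / 1 = [-2, 3, 1].
Expanding [1, -2] (x) [1, -2, 3] (x) [-2, 3, 1] reproduces all 18 entries of T, so T = [1, -2] (x) [1, -2, 3] (x) [-2, 3, 1] and rank(T) ≤ 1.
These bounds meet, so rank(T) = 1.
Check entry T[1,2,2] = -6: (1)·(-2)·(3) = -6.

rank(T) = 1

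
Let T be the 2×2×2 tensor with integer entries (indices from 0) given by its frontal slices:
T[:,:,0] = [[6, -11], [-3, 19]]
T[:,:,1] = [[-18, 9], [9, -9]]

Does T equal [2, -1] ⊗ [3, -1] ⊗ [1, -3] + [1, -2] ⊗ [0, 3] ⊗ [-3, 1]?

Yes

Reconstruct entrywise from the claimed factors. For example, T[0,0,0] = 6 and Σₗ aₗ[0]bₗ[0]cₗ[0] = (2)·(3)·(1) + (1)·(0)·(-3) = 6; checking all 8 entries, every one matches. The claim holds.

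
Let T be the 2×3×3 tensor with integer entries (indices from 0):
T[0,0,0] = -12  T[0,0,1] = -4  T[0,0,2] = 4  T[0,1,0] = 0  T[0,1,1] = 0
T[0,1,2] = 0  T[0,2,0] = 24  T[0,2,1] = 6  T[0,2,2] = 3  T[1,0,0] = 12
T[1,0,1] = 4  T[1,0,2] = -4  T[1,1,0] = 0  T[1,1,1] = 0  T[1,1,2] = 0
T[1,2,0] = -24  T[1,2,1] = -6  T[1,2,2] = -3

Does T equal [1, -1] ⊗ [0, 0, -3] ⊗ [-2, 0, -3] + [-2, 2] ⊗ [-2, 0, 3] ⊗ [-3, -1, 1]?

Reconstruct entrywise from the claimed factors. For example, T[0,0,2] = 4 and Σₗ aₗ[0]bₗ[0]cₗ[2] = (1)·(0)·(-3) + (-2)·(-2)·(1) = 4; checking all 18 entries, every one matches. The claim holds.

Yes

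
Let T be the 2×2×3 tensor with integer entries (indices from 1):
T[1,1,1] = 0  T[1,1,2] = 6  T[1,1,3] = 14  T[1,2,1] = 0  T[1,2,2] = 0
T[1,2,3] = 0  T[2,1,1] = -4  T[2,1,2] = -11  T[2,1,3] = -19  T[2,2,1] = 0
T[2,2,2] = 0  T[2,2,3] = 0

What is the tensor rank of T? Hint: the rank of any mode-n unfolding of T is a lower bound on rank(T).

2

Lower bound: the mode-3 unfolding of T (rows indexed by k, columns by (i,j) = (1,1), (1,2), (2,1), (2,2)) is [[0, 0, -4, 0], [6, 0, -11, 0], [14, 0, -19, 0]].
There the 2×2 minor on rows k ∈ {1, 2}, columns (i,j) ∈ {(1,1), (2,1)} is det [[0, -4], [6, -11]] = 24 ≠ 0, so this unfolding has rank ≥ 2; CP rank is at least every unfolding rank, so rank(T) ≥ 2. (Unfolding ranks only ever bound the CP rank from below — rank(T) can be strictly larger than all of them — so the matching upper bound has to come from an explicit 2-term decomposition.)
Upper bound — finding two terms. Every mode-2 slice of T is a multiple of one matrix: T[:,j,:] = b[j]·M with b = [1, 0] and M = [[0, 6, 14], [-4, -11, -19]] (rows indexed by i, columns by k). So it suffices to write M as a sum of two rank-1 matrices.
Splitting M by its rows (i = 1, 2), M = [1, 0][0, 6, 14]ᵀ + [0, 1][-4, -11, -19]ᵀ.
Hence T = [1, 0] (x) [1, 0] (x) [0, 6, 14] + [0, 1] (x) [1, 0] (x) [-4, -11, -19], so rank(T) ≤ 2.
These bounds meet, so rank(T) = 2.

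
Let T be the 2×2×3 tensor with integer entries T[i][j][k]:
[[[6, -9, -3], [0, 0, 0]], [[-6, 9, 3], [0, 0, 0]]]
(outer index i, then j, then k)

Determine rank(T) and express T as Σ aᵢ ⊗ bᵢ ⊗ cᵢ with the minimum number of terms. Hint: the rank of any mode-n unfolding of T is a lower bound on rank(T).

Lower bound: T ≠ 0 (e.g. T[0,0,0] = 6), so rank(T) ≥ 1.
Upper bound: the mode-1 fibre T[:,0,0] = [6, -6] gives a = [1, -1] (primitive direction); the mode-2 fibre T[0,:,0] = [6, 0] gives b = [1, 0]; then c[k] = T[0,0,k] / (a[0]·b[0]) = [6, -9, -3] / 1 = [6, -9, -3].
Expanding [1, -1] ⊗ [1, 0] ⊗ [6, -9, -3] reproduces all 12 entries of T, so T = [1, -1] ⊗ [1, 0] ⊗ [6, -9, -3] and rank(T) ≤ 1.
These bounds meet, so rank(T) = 1.

rank(T) = 1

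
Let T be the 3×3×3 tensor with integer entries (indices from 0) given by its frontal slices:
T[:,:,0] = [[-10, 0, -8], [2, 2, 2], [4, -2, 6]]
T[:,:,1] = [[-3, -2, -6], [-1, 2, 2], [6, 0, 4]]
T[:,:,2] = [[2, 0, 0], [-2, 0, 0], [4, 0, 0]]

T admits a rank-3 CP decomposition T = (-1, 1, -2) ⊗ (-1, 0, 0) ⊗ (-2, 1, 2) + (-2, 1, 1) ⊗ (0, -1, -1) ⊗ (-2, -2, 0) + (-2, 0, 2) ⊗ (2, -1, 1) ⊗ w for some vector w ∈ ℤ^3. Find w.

w = (2, 1, 0)

Subtract the known terms from T to get the rank-1 residual R = (-2, 0, 2) ⊗ (2, -1, 1) ⊗ w, so R[i,j,k] = a[i]·b[j]·w[k]. Pick indices with nonzero a[0]·b[0] = (-2)·(2) = -4. Only the fibre through (0,0,·) is needed: R[0,0,:] = T[0,0,:] − Σₗ aₗ[0]bₗ[0]cₗ = [-10, -3, 2] − (-1)·(-1)·(-2, 1, 2) − (-2)·(0)·(-2, -2, 0) = [-8, -4, 0]. Then w[k] = R[0,0,k] / -4 for each k, giving w = [-8, -4, 0] / -4 = (2, 1, 0).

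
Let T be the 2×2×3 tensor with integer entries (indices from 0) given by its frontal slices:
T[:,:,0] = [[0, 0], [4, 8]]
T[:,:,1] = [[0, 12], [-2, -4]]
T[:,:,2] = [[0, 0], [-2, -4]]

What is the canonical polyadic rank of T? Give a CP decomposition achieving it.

Lower bound: the mode-1 unfolding of T (rows indexed by i, columns by (j,k) = (0,0), (0,1), (0,2), (1,0), (1,1), (1,2)) is [[0, 0, 0, 0, 12, 0], [4, -2, -2, 8, -4, -4]].
There the 2×2 minor on rows i ∈ {0, 1}, columns (j,k) ∈ {(0,0), (1,1)} is det [[0, 12], [4, -4]] = -48 ≠ 0, so this unfolding has rank ≥ 2; CP rank is at least every unfolding rank, so rank(T) ≥ 2. (Unfolding ranks only ever bound the CP rank from below — rank(T) can be strictly larger than all of them — so the matching upper bound has to come from an explicit 2-term decomposition.)
Upper bound — finding two terms. Write S_k = T[:,:,k] for the frontal slices: S₀ = [[0, 0], [4, 8]], S₁ = [[0, 12], [-2, -4]], S₂ = [[0, 0], [-2, -4]].
If T = a₁ ⊗ b₁ ⊗ c₁ + a₂ ⊗ b₂ ⊗ c₂ then each S_k = c₁[k]·a₁b₁ᵀ + c₂[k]·a₂b₂ᵀ. S₀ and S₁ are linearly independent, so a₁b₁ᵀ and a₂b₂ᵀ must span the same plane of matrices: they are the rank-1 matrices of the form x·S₀ + y·S₁.
det(x·S₀ + y·S₁) is −48·xy + 24·y² = (-24)·(2·x − y)(y), vanishing at (x:y) = (1:2) and (1:0).
M₁ = S₀ + 2·S₁ = [[0, 24], [0, 0]] = 24·[1, 0][0, 1]ᵀ and M₂ = S₀ = [[0, 0], [4, 8]] = 4·[0, 1][1, 2]ᵀ, so take a₁ = [1, 0], b₁ = [0, 1], a₂ = [0, 1], b₂ = [1, 2].
Each slice is an integer combination of E₁ = a₁b₁ᵀ and E₂ = a₂b₂ᵀ: S₀ = 4·E₂, S₁ = 12·E₁ − 2·E₂, S₂ = −2·E₂; reading off coefficients, c₁ = [0, 12, 0] and c₂ = [4, -2, -2].
Hence T = [1, 0] ⊗ [0, 1] ⊗ [0, 12, 0] + [0, 1] ⊗ [1, 2] ⊗ [4, -2, -2], so rank(T) ≤ 2.
These bounds meet, so rank(T) = 2.

rank(T) = 2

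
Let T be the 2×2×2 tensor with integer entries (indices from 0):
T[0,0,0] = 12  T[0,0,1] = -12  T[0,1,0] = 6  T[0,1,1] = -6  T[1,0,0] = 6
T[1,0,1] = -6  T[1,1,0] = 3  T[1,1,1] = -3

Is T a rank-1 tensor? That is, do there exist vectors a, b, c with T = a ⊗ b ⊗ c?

Yes

If T = a ⊗ b ⊗ c then every fibre of T is a multiple of the corresponding factor, so read the factors off the fibres through the nonzero entry T[0,0,0] = 12.
The mode-1 fibre T[:,0,0] = [12, 6] gives a = [2, 1] (primitive direction); the mode-2 fibre T[0,:,0] = [12, 6] gives b = [2, 1]; then c[k] = T[0,0,k] / (a[0]·b[0]) = [12, -12] / 4 = [3, -3].
Expanding [2, 1] ⊗ [2, 1] ⊗ [3, -3] reproduces all 8 entries of T, so T = [2, 1] ⊗ [2, 1] ⊗ [3, -3] and rank(T) ≤ 1.
Equivalently every frontal slice T[:,:,k] is c[k] times the rank-1 matrix [2, 1] ⊗ [2, 1]. So T has rank 1 (it is nonzero).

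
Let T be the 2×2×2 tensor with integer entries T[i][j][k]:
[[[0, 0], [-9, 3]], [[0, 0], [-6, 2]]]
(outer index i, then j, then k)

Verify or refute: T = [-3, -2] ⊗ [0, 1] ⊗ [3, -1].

Reconstruct entrywise from the claimed factors. For example, T[0,1,1] = 3 and Σₗ aₗ[0]bₗ[1]cₗ[1] = (-3)·(1)·(-1) = 3; checking all 8 entries, every one matches. The claim holds.

Yes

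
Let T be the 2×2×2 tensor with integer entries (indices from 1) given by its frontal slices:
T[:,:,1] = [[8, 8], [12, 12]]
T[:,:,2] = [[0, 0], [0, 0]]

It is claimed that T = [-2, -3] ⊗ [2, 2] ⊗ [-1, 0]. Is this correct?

No

Reconstruct entry (1,1,1) from the claimed factors: Σₗ aₗ[1]bₗ[1]cₗ[1] = (-2)·(2)·(-1) = 4, but T[1,1,1] = 8. The claim is false.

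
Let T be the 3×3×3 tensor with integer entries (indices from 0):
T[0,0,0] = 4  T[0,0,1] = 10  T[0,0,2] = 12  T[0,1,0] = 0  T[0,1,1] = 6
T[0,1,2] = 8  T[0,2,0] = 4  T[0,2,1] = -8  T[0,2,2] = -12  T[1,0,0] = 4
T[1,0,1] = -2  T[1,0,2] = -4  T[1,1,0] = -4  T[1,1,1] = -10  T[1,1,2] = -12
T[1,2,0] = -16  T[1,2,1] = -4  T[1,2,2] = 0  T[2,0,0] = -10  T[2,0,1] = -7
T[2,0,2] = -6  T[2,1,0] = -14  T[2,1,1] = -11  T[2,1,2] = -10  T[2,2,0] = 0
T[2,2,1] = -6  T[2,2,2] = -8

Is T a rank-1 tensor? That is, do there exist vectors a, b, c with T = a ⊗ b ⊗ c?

No

The mode-1 unfolding of T (rows indexed by i, columns by (j,k) = (0,0), (0,1), (0,2), (1,0), (1,1), (1,2), (2,0), (2,1), (2,2)) is [[4, 10, 12, 0, 6, 8, 4, -8, -12], [4, -2, -4, -4, -10, -12, -16, -4, 0], [-10, -7, -6, -14, -11, -10, 0, -6, -8]].
There the 3×3 minor on rows i ∈ {0, 1, 2}, columns (j,k) ∈ {(0,0), (0,1), (1,0)} is det [[4, 10, 0], [4, -2, -4], [-10, -7, -14]] = 960 ≠ 0, so this unfolding has rank ≥ 3; CP rank is at least every unfolding rank, so rank(T) ≥ 3.
In particular rank(T) ≥ 3 > 1, so T is not rank-1.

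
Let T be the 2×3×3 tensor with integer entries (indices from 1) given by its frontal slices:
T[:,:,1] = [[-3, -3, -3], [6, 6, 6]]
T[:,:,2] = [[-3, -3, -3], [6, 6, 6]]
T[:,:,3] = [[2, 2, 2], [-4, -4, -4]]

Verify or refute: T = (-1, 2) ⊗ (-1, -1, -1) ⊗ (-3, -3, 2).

Reconstruct entrywise from the claimed factors. For example, T[1,3,1] = -3 and Σₗ aₗ[1]bₗ[3]cₗ[1] = (-1)·(-1)·(-3) = -3; checking all 18 entries, every one matches. The claim holds.

Yes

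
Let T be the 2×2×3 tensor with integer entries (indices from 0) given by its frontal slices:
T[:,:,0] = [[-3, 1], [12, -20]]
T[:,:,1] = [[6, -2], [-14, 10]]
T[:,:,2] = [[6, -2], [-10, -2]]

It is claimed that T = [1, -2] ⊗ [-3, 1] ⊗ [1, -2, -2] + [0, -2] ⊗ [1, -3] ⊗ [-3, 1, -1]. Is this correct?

Yes

Reconstruct entrywise from the claimed factors. For example, T[1,1,0] = -20 and Σₗ aₗ[1]bₗ[1]cₗ[0] = (-2)·(1)·(1) + (-2)·(-3)·(-3) = -20; checking all 12 entries, every one matches. The claim holds.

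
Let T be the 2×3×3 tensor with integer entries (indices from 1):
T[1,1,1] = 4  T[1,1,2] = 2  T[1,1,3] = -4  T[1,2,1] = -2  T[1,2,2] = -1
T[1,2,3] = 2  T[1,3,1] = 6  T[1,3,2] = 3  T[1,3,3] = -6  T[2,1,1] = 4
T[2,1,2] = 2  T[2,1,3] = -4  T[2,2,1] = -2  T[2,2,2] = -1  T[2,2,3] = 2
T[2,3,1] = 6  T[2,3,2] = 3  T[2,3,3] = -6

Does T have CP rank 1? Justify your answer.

If T = a ⊗ b ⊗ c then every fibre of T is a multiple of the corresponding factor, so read the factors off the fibres through the nonzero entry T[1,1,1] = 4.
The mode-1 fibre T[:,1,1] = [4, 4] gives a = (1, 1) (primitive direction); the mode-2 fibre T[1,:,1] = [4, -2, 6] gives b = (2, -1, 3); then c[k] = T[1,1,k] / (a[1]·b[1]) = [4, 2, -4] / 2 = (2, 1, -2).
Expanding (1, 1) ⊗ (2, -1, 3) ⊗ (2, 1, -2) reproduces all 18 entries of T, so T = (1, 1) ⊗ (2, -1, 3) ⊗ (2, 1, -2) and rank(T) ≤ 1.
Equivalently every frontal slice T[:,:,k] is c[k] times the rank-1 matrix (1, 1) ⊗ (2, -1, 3). So T has rank 1 (it is nonzero).

Yes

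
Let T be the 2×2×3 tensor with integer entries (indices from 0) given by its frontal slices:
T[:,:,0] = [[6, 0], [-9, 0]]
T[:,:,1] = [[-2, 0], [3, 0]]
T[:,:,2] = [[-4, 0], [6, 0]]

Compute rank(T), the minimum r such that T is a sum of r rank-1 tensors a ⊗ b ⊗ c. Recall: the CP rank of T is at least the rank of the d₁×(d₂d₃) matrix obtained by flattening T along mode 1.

1

Lower bound: T ≠ 0 (e.g. T[0,0,0] = 6), so rank(T) ≥ 1.
Upper bound: if T = a ⊗ b ⊗ c then every fibre of T is a multiple of the corresponding factor, so read the factors off the fibres through the nonzero entry T[0,0,0] = 6.
The mode-1 fibre T[:,0,0] = [6, -9] gives a = (2, -3) (primitive direction); the mode-2 fibre T[0,:,0] = [6, 0] gives b = (1, 0); then c[k] = T[0,0,k] / (a[0]·b[0]) = [6, -2, -4] / 2 = (3, -1, -2).
Expanding (2, -3) ⊗ (1, 0) ⊗ (3, -1, -2) reproduces all 12 entries of T, so T = (2, -3) ⊗ (1, 0) ⊗ (3, -1, -2) and rank(T) ≤ 1.
These bounds meet, so rank(T) = 1.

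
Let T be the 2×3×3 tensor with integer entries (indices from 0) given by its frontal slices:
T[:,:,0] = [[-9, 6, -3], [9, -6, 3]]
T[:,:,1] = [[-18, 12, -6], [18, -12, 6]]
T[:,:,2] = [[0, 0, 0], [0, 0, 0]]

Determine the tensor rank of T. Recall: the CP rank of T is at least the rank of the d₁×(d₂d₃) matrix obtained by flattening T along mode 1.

Lower bound: T ≠ 0 (e.g. T[0,0,0] = -9), so rank(T) ≥ 1.
Upper bound: if T = a ⊗ b ⊗ c then every fibre of T is a multiple of the corresponding factor, so read the factors off the fibres through the nonzero entry T[0,0,0] = -9.
The mode-1 fibre T[:,0,0] = [-9, 9] gives a = [1, -1] (primitive direction); the mode-2 fibre T[0,:,0] = [-9, 6, -3] gives b = [3, -2, 1]; then c[k] = T[0,0,k] / (a[0]·b[0]) = [-9, -18, 0] / 3 = [-3, -6, 0].
Expanding [1, -1] ⊗ [3, -2, 1] ⊗ [-3, -6, 0] reproduces all 18 entries of T, so T = [1, -1] ⊗ [3, -2, 1] ⊗ [-3, -6, 0] and rank(T) ≤ 1.
These bounds meet, so rank(T) = 1.

1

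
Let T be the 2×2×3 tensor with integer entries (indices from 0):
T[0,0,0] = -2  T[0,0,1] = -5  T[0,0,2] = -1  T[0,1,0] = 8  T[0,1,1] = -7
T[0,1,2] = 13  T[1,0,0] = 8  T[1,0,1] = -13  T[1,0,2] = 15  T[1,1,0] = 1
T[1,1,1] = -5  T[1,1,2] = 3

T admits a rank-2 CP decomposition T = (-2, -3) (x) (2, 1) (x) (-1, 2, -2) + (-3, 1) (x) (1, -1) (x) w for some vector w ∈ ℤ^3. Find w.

Subtract the known terms from T to get the rank-1 residual R = (-3, 1) (x) (1, -1) (x) w, so R[i,j,k] = a[i]·b[j]·w[k]. Pick indices with nonzero a[0]·b[0] = (-3)·(1) = -3. Only the fibre through (0,0,·) is needed: R[0,0,:] = T[0,0,:] − Σₗ aₗ[0]bₗ[0]cₗ = [-2, -5, -1] − (-2)·(2)·(-1, 2, -2) = [-6, 3, -9]. Then w[k] = R[0,0,k] / -3 for each k, giving w = [-6, 3, -9] / -3 = (2, -1, 3).

w = (2, -1, 3)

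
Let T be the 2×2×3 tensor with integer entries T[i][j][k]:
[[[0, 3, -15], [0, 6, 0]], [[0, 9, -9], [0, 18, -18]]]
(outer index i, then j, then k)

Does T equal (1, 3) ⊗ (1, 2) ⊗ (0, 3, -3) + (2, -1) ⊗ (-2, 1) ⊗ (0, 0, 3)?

Reconstruct entry (1,0,2) from the claimed factors: Σₗ aₗ[1]bₗ[0]cₗ[2] = (3)·(1)·(-3) + (-1)·(-2)·(3) = -3, but T[1,0,2] = -9. The claim is false.

No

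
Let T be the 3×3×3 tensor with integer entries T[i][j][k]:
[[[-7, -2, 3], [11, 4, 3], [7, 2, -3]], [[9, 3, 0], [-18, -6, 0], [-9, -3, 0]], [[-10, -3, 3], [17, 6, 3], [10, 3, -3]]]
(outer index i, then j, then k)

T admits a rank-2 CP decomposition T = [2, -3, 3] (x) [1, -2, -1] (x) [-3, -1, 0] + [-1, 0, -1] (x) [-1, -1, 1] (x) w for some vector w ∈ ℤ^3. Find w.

Subtract the known terms from T to get the rank-1 residual R = [-1, 0, -1] (x) [-1, -1, 1] (x) w, so R[i,j,k] = a[i]·b[j]·w[k]. Pick indices with nonzero a[0]·b[0] = (-1)·(-1) = 1. Only the fibre through (0,0,·) is needed: R[0,0,:] = T[0,0,:] − Σₗ aₗ[0]bₗ[0]cₗ = [-7, -2, 3] − (2)·(1)·[-3, -1, 0] = [-1, 0, 3]. Then w[k] = R[0,0,k] / 1 for each k, giving w = [-1, 0, 3] / 1 = [-1, 0, 3].

w = [-1, 0, 3]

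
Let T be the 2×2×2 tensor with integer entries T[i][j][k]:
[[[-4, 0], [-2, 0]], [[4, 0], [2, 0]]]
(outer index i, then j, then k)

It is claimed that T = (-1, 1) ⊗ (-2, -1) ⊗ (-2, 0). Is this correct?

Reconstruct entrywise from the claimed factors. For example, T[0,0,0] = -4 and Σₗ aₗ[0]bₗ[0]cₗ[0] = (-1)·(-2)·(-2) = -4; checking all 8 entries, every one matches. The claim holds.

Yes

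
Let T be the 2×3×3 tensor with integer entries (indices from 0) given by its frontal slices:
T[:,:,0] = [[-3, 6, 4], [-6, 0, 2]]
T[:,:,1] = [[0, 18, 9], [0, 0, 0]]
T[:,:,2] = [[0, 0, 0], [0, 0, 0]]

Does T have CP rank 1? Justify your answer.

No

The mode-3 unfolding of T (rows indexed by k, columns by (i,j) = (0,0), (0,1), (0,2), (1,0), (1,1), (1,2)) is [[-3, 6, 4, -6, 0, 2], [0, 18, 9, 0, 0, 0], [0, 0, 0, 0, 0, 0]].
There the 2×2 minor on rows k ∈ {0, 1}, columns (i,j) ∈ {(0,0), (0,1)} is det [[-3, 6], [0, 18]] = -54 ≠ 0, so this unfolding has rank ≥ 2; CP rank is at least every unfolding rank, so rank(T) ≥ 2.
In particular rank(T) ≥ 2 > 1, so T is not rank-1.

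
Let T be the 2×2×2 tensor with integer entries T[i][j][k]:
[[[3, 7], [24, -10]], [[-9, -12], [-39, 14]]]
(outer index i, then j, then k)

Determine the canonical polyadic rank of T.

Lower bound: in the mode-1 unfolding of T (rows indexed by i, columns by (j,k)) the 2×2 minor on rows i ∈ {0, 1}, columns (j,k) ∈ {(0,0), (0,1)} is det [[3, 7], [-9, -12]] = 27 ≠ 0, so that unfolding has rank ≥ 2 and hence rank(T) ≥ 2 (CP rank is at least every unfolding rank, though it can be larger).
Upper bound: with S_k = T[:,:,k], the two rank-1 terms a₁b₁ᵀ, a₂b₂ᵀ are the rank-1 members of the pencil x·S₀ + y·S₁.
det(x·S₀ + y·S₁) is 99·x² − 33·xy − 22·y² = 11·(3·x − 2·y)(3·x + y), vanishing at (x:y) = (2:3) and (1:-3).
M₁ = 2·S₀ + 3·S₁ = [[27, 18], [-54, -36]] = 9·[1, -2][3, 2]ᵀ and M₂ = S₀ − 3·S₁ = [[-18, 54], [27, -81]] = (-9)·[2, -3][1, -3]ᵀ, so take a₁ = [1, -2], b₁ = [3, 2], a₂ = [2, -3], b₂ = [1, -3].
Each slice is an integer combination of E₁ = a₁b₁ᵀ and E₂ = a₂b₂ᵀ: S₀ = 3·E₁ − 3·E₂, S₁ = E₁ + 2·E₂; reading off coefficients, c₁ = [3, 1] and c₂ = [-3, 2].
Hence T = [1, -2] (x) [3, 2] (x) [3, 1] + [2, -3] (x) [1, -3] (x) [-3, 2], so rank(T) ≤ 2.
These bounds meet, so rank(T) = 2.

2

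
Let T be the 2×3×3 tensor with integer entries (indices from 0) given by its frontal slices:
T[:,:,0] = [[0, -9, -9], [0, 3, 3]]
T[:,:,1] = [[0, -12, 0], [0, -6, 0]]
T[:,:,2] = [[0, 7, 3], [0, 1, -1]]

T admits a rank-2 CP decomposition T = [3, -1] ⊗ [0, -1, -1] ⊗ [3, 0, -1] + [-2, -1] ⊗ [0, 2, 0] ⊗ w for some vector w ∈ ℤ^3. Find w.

w = [0, 3, -1]

Subtract the known terms from T to get the rank-1 residual R = [-2, -1] ⊗ [0, 2, 0] ⊗ w, so R[i,j,k] = a[i]·b[j]·w[k]. Pick indices with nonzero a[0]·b[1] = (-2)·(2) = -4. Only the fibre through (0,1,·) is needed: R[0,1,:] = T[0,1,:] − Σₗ aₗ[0]bₗ[1]cₗ = [-9, -12, 7] − (3)·(-1)·[3, 0, -1] = [0, -12, 4]. Then w[k] = R[0,1,k] / -4 for each k, giving w = [0, -12, 4] / -4 = [0, 3, -1].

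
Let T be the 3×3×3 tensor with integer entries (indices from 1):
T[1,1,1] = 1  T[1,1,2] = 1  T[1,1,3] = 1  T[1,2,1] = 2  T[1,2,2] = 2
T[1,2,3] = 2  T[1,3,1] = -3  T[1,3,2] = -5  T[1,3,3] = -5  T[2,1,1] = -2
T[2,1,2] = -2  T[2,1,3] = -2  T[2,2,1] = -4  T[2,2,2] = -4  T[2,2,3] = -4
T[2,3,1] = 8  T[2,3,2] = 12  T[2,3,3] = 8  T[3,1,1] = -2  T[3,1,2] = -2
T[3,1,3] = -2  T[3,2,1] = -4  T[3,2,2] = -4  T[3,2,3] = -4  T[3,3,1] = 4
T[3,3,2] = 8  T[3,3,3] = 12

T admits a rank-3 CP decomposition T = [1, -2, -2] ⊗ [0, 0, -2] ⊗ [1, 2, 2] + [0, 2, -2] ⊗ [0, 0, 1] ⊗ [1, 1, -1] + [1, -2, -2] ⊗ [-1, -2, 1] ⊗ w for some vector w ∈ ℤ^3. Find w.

w = [-1, -1, -1]

Subtract the known terms from T to get the rank-1 residual R = [1, -2, -2] ⊗ [-1, -2, 1] ⊗ w, so R[i,j,k] = a[i]·b[j]·w[k]. Pick indices with nonzero a[1]·b[1] = (1)·(-1) = -1. Only the fibre through (1,1,·) is needed: R[1,1,:] = T[1,1,:] − Σₗ aₗ[1]bₗ[1]cₗ = [1, 1, 1] − (1)·(0)·[1, 2, 2] − (0)·(0)·[1, 1, -1] = [1, 1, 1]. Then w[k] = R[1,1,k] / -1 for each k, giving w = [1, 1, 1] / -1 = [-1, -1, -1].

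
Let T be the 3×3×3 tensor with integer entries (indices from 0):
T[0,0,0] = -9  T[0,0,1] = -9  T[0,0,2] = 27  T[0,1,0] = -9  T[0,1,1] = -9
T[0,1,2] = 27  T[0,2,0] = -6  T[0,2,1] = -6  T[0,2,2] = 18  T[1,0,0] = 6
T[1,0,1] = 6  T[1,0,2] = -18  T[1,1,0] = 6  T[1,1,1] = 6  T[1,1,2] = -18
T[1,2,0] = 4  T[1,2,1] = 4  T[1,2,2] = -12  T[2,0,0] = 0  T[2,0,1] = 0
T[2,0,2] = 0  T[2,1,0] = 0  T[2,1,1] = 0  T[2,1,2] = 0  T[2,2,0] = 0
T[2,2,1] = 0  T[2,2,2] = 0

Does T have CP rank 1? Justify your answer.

Yes

If T = a ⊗ b ⊗ c then every fibre of T is a multiple of the corresponding factor, so read the factors off the fibres through the nonzero entry T[0,0,0] = -9.
The mode-1 fibre T[:,0,0] = [-9, 6, 0] gives a = (3, -2, 0) (primitive direction); the mode-2 fibre T[0,:,0] = [-9, -9, -6] gives b = (3, 3, 2); then c[k] = T[0,0,k] / (a[0]·b[0]) = [-9, -9, 27] / 9 = (-1, -1, 3).
Expanding (3, -2, 0) ⊗ (3, 3, 2) ⊗ (-1, -1, 3) reproduces all 27 entries of T, so T = (3, -2, 0) ⊗ (3, 3, 2) ⊗ (-1, -1, 3) and rank(T) ≤ 1.
Equivalently every frontal slice T[:,:,k] is c[k] times the rank-1 matrix (3, -2, 0) ⊗ (3, 3, 2). So T has rank 1 (it is nonzero).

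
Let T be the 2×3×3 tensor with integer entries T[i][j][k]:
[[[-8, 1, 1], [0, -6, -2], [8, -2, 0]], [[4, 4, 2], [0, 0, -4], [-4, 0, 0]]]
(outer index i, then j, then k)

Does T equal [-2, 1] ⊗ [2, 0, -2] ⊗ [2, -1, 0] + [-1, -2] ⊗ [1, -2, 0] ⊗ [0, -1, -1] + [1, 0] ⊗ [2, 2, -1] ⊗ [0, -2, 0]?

Reconstruct entry (1,0,1) from the claimed factors: Σₗ aₗ[1]bₗ[0]cₗ[1] = (1)·(2)·(-1) + (-2)·(1)·(-1) + (0)·(2)·(-2) = 0, but T[1,0,1] = 4. The claim is false.

No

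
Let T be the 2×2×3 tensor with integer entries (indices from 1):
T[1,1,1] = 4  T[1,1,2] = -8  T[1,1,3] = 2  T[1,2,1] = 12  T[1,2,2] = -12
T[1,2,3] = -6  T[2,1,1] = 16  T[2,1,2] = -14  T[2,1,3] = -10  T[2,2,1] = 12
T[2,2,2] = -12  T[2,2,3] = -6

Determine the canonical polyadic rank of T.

Lower bound: the mode-3 unfolding of T (rows indexed by k, columns by (i,j) = (1,1), (1,2), (2,1), (2,2)) is [[4, 12, 16, 12], [-8, -12, -14, -12], [2, -6, -10, -6]].
There the 2×2 minor on rows k ∈ {1, 2}, columns (i,j) ∈ {(1,1), (1,2)} is det [[4, 12], [-8, -12]] = 48 ≠ 0, so this unfolding has rank ≥ 2; CP rank is at least every unfolding rank, so rank(T) ≥ 2. (This is only a lower bound: in general the CP rank may exceed every unfolding rank, so we still need to exhibit 2 rank-1 terms summing to T.)
Upper bound — finding two terms. Write S_k = T[:,:,k] for the frontal slices: S₁ = [[4, 12], [16, 12]], S₂ = [[-8, -12], [-14, -12]], S₃ = [[2, -6], [-10, -6]].
If T = a₁ ⊗ b₁ ⊗ c₁ + a₂ ⊗ b₂ ⊗ c₂ then each S_k = c₁[k]·a₁b₁ᵀ + c₂[k]·a₂b₂ᵀ. S₁ and S₂ are linearly independent, so a₁b₁ᵀ and a₂b₂ᵀ must span the same plane of matrices: they are the rank-1 matrices of the form x·S₁ + y·S₂.
det(x·S₁ + y·S₂) is −144·x² + 216·xy − 72·y² = (-72)·(2·x − y)(x − y), vanishing at (x:y) = (1:2) and (1:1).
M₁ = S₁ + 2·S₂ = [[-12, -12], [-12, -12]] = (-12)·[1, 1][1, 1]ᵀ and M₂ = S₁ + S₂ = [[-4, 0], [2, 0]] = (-2)·[2, -1][1, 0]ᵀ, so take a₁ = [1, 1], b₁ = [1, 1], a₂ = [2, -1], b₂ = [1, 0].
Each slice is an integer combination of E₁ = a₁b₁ᵀ and E₂ = a₂b₂ᵀ: S₁ = 12·E₁ − 4·E₂, S₂ = −12·E₁ + 2·E₂, S₃ = −6·E₁ + 4·E₂; reading off coefficients, c₁ = [12, -12, -6] and c₂ = [-4, 2, 4].
Hence T = [1, 1] ⊗ [1, 1] ⊗ [12, -12, -6] + [2, -1] ⊗ [1, 0] ⊗ [-4, 2, 4], so rank(T) ≤ 2.
These bounds meet, so rank(T) = 2.

2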